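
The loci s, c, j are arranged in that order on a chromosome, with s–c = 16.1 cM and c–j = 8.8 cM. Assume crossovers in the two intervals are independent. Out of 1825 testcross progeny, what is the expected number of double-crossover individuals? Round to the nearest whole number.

26

Map distances give recombination frequencies of 0.161 and 0.088 for the two intervals.
With no interference, expected double-crossover frequency = 0.161 × 0.088 = 0.01417.
Expected number = 0.01417 × 1825 = 25.86 ≈ 26.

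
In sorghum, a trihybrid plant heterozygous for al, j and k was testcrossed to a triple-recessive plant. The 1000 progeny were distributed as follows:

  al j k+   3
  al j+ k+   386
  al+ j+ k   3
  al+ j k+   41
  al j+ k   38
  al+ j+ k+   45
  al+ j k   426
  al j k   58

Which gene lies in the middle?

The two most frequent reciprocal classes, al j+ k+ and al+ j k, are the parental types, so the F1 was al j+ k+ / al+ j k.
The two rarest classes, al j k+ and al+ j+ k, are the double crossovers. Comparing them with the parentals, only the j allele has switched, so j is the middle locus and the order is al – j – k.

j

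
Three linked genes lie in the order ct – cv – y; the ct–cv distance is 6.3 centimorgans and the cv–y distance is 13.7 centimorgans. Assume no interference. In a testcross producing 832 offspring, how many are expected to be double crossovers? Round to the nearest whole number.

Map distances give recombination frequencies of 0.063 and 0.137 for the two intervals.
With no interference, expected double-crossover frequency = 0.063 × 0.137 = 0.00863.
Expected number = 0.00863 × 832 = 7.18 ≈ 7.

7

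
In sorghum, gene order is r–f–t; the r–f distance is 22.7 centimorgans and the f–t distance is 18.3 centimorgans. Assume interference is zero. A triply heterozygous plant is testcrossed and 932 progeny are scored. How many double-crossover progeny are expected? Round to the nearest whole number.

Map distances give recombination frequencies of 0.227 and 0.183 for the two intervals.
With no interference, expected double-crossover frequency = 0.227 × 0.183 = 0.04154.
Expected number = 0.04154 × 932 = 38.72 ≈ 39.

39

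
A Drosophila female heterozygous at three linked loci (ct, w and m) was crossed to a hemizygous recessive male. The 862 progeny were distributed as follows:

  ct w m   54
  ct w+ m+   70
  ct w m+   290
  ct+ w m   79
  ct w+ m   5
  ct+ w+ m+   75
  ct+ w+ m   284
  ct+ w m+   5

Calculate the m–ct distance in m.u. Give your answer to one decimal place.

16.1 m.u.

The two most frequent reciprocal classes, ct+ w+ m and ct w m+, are the parental types, so the F1 was ct+ w+ m / ct w m+.
The two rarest classes, ct w+ m and ct+ w m+, are the double crossovers. Comparing them with the parentals, only the ct allele has switched, so ct is the middle locus and the order is m – ct – w.
Crossovers in the m–ct interval produce the single-crossover classes ct+ w+ m+ and ct w m (75 + 54 = 129) plus the double crossovers (10).
RF(m–ct) = (129 + 10) / 862 = 139/862 = 0.1613 → 16.1 m.u.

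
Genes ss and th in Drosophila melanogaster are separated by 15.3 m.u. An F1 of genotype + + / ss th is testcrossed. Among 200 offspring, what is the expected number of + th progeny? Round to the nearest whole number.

A map distance of 15.3 m.u. corresponds to a recombination frequency of 0.153.
The F1 is + + / ss th, so + th is a recombinant gamete class with expected frequency r/2 = 0.153/2 = 0.0765.
Expected number = 0.0765 × 200 = 15.30 ≈ 15.

15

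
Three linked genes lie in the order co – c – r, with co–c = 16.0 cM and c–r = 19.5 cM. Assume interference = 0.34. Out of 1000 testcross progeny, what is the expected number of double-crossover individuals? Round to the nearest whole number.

21

Map distances give recombination frequencies of 0.160 and 0.195 for the two intervals.
With interference 0.34 (so coincidence = 0.66), expected double-crossover frequency = 0.160 × 0.195 × 0.66 = 0.02059.
Expected number = 0.02059 × 1000 = 20.59 ≈ 21.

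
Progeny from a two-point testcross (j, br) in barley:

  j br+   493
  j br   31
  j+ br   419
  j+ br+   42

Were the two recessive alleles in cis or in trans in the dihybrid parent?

The two most frequent classes are j+ br (419) and j br+ (493); these are the parental (non-recombinant) types.
So the F1 carried j+ br on one chromosome and j br+ on the other — the recessive alleles are on opposite chromosomes (trans / repulsion).

trans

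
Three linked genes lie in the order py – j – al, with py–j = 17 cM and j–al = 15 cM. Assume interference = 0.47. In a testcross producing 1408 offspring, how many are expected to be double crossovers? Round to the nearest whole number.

Map distances give recombination frequencies of 0.170 and 0.150 for the two intervals.
With interference 0.47 (so coincidence = 0.53), expected double-crossover frequency = 0.170 × 0.150 × 0.53 = 0.01352.
Expected number = 0.01352 × 1408 = 19.03 ≈ 19.

19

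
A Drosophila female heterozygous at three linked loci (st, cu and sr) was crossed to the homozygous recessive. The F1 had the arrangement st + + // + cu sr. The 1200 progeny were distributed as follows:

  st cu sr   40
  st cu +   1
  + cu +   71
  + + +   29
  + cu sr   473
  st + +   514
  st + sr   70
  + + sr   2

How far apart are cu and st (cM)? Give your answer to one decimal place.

The two rarest classes, st cu + and + + sr, are the double crossovers. Comparing them with the parentals, only the cu allele has switched, so cu is the middle locus and the order is st – cu – sr.
Crossovers in the st–cu interval produce the single-crossover classes + + + and st cu sr (29 + 40 = 69) plus the double crossovers (3).
RF(st–cu) = (69 + 3) / 1200 = 72/1200 = 0.0600 → 6.0 cM.

6.0 cM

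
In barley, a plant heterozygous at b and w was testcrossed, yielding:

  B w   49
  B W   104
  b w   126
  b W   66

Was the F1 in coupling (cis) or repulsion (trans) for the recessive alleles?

cis

The two most frequent classes are B W (104) and b w (126); these are the parental (non-recombinant) types.
So the F1 carried B W on one chromosome and b w on the other — the recessive alleles are on the same chromosome (cis / coupling).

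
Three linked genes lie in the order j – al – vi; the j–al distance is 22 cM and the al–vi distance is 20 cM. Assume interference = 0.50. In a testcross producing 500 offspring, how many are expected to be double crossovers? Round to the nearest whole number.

11

Map distances give recombination frequencies of 0.220 and 0.200 for the two intervals.
With interference 0.50 (so coincidence = 0.50), expected double-crossover frequency = 0.220 × 0.200 × 0.50 = 0.02200.
Expected number = 0.02200 × 500 = 11.00 ≈ 11.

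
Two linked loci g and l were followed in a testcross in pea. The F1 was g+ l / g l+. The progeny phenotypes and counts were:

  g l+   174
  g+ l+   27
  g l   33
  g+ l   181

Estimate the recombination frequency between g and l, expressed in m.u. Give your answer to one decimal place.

14.5 m.u.

The recombinant classes are g+ l+ and g l: 27 + 33 = 60.
Recombination frequency = 60/415 = 0.1446 ≈ 14.5%, i.e. 14.5 m.u.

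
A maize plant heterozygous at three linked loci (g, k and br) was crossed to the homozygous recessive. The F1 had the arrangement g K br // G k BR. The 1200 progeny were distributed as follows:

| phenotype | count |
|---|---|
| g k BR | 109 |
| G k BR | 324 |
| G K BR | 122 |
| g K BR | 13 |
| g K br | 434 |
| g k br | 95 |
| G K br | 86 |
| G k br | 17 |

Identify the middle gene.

The two rarest classes, g K BR and G k br, are the double crossovers. Comparing them with the parentals, only the br allele has switched, so br is the middle locus and the order is k – br – g.

br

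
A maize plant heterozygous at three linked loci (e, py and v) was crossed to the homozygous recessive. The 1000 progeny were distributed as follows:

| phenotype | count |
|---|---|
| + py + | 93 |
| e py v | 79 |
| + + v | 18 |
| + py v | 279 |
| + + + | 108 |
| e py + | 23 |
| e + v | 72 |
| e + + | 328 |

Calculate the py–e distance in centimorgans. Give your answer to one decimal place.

The two most frequent reciprocal classes, + py v and e + +, are the parental types, so the F1 was + py v / e + +.
The two rarest classes, + + v and e py +, are the double crossovers. Comparing them with the parentals, only the py allele has switched, so py is the middle locus and the order is v – py – e.
Crossovers in the py–e interval produce the single-crossover classes e py v and + + + (79 + 108 = 187) plus the double crossovers (41).
RF(py–e) = (187 + 41) / 1000 = 228/1000 = 0.2280 → 22.8 centimorgans.

22.8 centimorgans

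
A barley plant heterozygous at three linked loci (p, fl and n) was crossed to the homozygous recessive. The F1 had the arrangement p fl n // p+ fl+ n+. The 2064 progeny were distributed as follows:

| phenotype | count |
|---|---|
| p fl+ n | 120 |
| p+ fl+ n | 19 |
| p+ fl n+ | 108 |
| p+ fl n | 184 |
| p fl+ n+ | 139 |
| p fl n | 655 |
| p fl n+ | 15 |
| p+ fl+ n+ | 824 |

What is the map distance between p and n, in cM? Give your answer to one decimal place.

17.3 cM

The two rarest classes, p fl n+ and p+ fl+ n, are the double crossovers. Comparing them with the parentals, only the n allele has switched, so n is the middle locus and the order is p – n – fl.
Crossovers in the p–n interval produce the single-crossover classes p+ fl n and p fl+ n+ (184 + 139 = 323) plus the double crossovers (34).
RF(p–n) = (323 + 34) / 2064 = 357/2064 = 0.1730 → 17.3 cM.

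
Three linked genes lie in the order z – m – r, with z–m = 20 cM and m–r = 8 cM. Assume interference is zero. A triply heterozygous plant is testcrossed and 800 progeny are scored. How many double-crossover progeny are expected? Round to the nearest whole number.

Map distances give recombination frequencies of 0.200 and 0.080 for the two intervals.
With no interference, expected double-crossover frequency = 0.200 × 0.080 = 0.01600.
Expected number = 0.01600 × 800 = 12.80 ≈ 13.

13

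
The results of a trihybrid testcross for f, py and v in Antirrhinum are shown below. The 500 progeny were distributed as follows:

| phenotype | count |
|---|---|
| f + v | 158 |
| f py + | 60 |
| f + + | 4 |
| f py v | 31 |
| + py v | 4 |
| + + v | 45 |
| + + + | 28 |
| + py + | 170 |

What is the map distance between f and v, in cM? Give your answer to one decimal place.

22.6 cM

The two most frequent reciprocal classes, f + v and + py +, are the parental types, so the F1 was f + v / + py +.
The two rarest classes, f + + and + py v, are the double crossovers. Comparing them with the parentals, only the v allele has switched, so v is the middle locus and the order is py – v – f.
Crossovers in the v–f interval produce the single-crossover classes + + v and f py + (45 + 60 = 105) plus the double crossovers (8).
RF(v–f) = (105 + 8) / 500 = 113/500 = 0.2260 → 22.6 cM.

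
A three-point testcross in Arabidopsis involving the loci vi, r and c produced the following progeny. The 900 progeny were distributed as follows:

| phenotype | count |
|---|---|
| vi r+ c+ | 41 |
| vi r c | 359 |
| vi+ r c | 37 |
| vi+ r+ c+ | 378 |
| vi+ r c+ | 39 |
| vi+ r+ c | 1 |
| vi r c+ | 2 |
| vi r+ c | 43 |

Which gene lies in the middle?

The two most frequent reciprocal classes, vi+ r+ c+ and vi r c, are the parental types, so the F1 was vi+ r+ c+ / vi r c.
The two rarest classes, vi+ r+ c and vi r c+, are the double crossovers. Comparing them with the parentals, only the c allele has switched, so c is the middle locus and the order is r – c – vi.

c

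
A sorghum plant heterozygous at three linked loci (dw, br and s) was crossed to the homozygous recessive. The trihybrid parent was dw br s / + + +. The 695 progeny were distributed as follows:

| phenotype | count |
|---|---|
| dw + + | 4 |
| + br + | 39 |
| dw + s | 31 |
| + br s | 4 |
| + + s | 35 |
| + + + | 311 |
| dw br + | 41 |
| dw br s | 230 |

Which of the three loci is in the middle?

The two rarest classes, + br s and dw + +, are the double crossovers. Comparing them with the parentals, only the dw allele has switched, so dw is the middle locus and the order is br – dw – s.

dw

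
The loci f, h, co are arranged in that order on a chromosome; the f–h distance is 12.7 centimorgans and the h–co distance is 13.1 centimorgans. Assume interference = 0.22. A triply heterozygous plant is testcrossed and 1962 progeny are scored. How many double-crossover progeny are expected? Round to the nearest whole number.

25

Map distances give recombination frequencies of 0.127 and 0.131 for the two intervals.
With interference 0.22 (so coincidence = 0.78), expected double-crossover frequency = 0.127 × 0.131 × 0.78 = 0.01298.
Expected number = 0.01298 × 1962 = 25.46 ≈ 25.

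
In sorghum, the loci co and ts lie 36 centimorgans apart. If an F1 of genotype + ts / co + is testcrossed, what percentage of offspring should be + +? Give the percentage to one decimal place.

A map distance of 36 centimorgans corresponds to a recombination frequency of 0.360.
The F1 is + ts / co +, so + + is a recombinant gamete class with expected frequency r/2 = 0.360/2 = 0.1800.
That is 0.1800 = 18.0% of the progeny.

18.0%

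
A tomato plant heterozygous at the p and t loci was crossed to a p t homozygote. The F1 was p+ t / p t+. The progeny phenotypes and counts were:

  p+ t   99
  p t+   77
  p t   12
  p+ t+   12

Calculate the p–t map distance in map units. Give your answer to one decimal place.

12.0 map units

The recombinant classes are p+ t+ and p t: 12 + 12 = 24.
Recombination frequency = 24/200 = 0.1200 ≈ 12.0%, i.e. 12.0 map units.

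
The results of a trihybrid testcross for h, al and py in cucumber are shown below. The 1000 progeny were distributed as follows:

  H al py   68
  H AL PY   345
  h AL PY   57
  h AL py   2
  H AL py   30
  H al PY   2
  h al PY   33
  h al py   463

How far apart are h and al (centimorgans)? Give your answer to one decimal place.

The two most frequent reciprocal classes, H AL PY and h al py, are the parental types, so the F1 was H AL PY / h al py.
The two rarest classes, H al PY and h AL py, are the double crossovers. Comparing them with the parentals, only the al allele has switched, so al is the middle locus and the order is py – al – h.
Crossovers in the al–h interval produce the single-crossover classes h AL PY and H al py (57 + 68 = 125) plus the double crossovers (4).
RF(al–h) = (125 + 4) / 1000 = 129/1000 = 0.1290 → 12.9 centimorgans.

12.9 centimorgans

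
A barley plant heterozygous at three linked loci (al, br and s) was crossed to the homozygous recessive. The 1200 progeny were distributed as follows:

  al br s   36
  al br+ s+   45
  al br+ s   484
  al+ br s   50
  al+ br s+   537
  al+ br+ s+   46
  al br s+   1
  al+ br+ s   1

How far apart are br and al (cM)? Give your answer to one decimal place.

7.0 cM

The two most frequent reciprocal classes, al+ br s+ and al br+ s, are the parental types, so the F1 was al+ br s+ / al br+ s.
The two rarest classes, al br s+ and al+ br+ s, are the double crossovers. Comparing them with the parentals, only the al allele has switched, so al is the middle locus and the order is s – al – br.
Crossovers in the al–br interval produce the single-crossover classes al+ br+ s+ and al br s (46 + 36 = 82) plus the double crossovers (2).
RF(al–br) = (82 + 2) / 1200 = 84/1200 = 0.0700 → 7.0 cM.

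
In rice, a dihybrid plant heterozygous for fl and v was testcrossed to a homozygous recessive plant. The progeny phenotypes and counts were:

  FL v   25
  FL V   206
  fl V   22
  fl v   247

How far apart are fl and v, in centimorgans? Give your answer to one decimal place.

9.4 centimorgans

The two most frequent classes, FL V (206) and fl v (247), are the parental types, so the F1 was FL V / fl v.
The recombinant classes are FL v and fl V: 25 + 22 = 47.
Recombination frequency = 47/500 = 0.0940 ≈ 9.4%, i.e. 9.4 centimorgans.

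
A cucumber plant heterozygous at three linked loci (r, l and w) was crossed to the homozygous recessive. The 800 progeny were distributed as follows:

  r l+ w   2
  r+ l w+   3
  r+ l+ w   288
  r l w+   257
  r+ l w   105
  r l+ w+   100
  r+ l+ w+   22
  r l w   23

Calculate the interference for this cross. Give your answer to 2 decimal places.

The two most frequent reciprocal classes, r+ l+ w and r l w+, are the parental types, so the F1 was r+ l+ w / r l w+.
The two rarest classes, r l+ w and r+ l w+, are the double crossovers. Comparing them with the parentals, only the r allele has switched, so r is the middle locus and the order is w – r – l.
w–r: (45 + 5)/800 = 0.0625; r–l: (205 + 5)/800 = 0.2625.
Expected DCO frequency = 0.0625 × 0.2625 ≈ 0.01641; observed = 5/800 ≈ 0.00625.
Coefficient of coincidence = 0.00625/0.01641 ≈ 0.38; interference = 1 − 0.38 = 0.62.

0.62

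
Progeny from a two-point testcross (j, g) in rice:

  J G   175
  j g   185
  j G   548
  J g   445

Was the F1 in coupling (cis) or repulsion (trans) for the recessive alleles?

trans

The two most frequent classes are J g (445) and j G (548); these are the parental (non-recombinant) types.
So the F1 carried J g on one chromosome and j G on the other — the recessive alleles are on opposite chromosomes (trans / repulsion).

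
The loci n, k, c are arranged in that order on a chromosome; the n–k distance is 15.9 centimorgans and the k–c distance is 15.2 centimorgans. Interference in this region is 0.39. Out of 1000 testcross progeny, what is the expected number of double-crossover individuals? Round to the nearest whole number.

15

Map distances give recombination frequencies of 0.159 and 0.152 for the two intervals.
With interference 0.39 (so coincidence = 0.61), expected double-crossover frequency = 0.159 × 0.152 × 0.61 = 0.01474.
Expected number = 0.01474 × 1000 = 14.74 ≈ 15.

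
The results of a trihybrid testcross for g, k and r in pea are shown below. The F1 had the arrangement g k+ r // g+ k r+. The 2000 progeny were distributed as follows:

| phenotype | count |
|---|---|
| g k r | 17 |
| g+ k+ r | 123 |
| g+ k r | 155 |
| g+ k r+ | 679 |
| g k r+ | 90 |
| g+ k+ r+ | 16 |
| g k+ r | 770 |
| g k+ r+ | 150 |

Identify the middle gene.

k

The two rarest classes, g k r and g+ k+ r+, are the double crossovers. Comparing them with the parentals, only the k allele has switched, so k is the middle locus and the order is r – k – g.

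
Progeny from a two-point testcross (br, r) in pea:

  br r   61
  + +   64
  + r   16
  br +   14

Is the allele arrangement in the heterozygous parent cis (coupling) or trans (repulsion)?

The two most frequent classes are + + (64) and br r (61); these are the parental (non-recombinant) types.
So the F1 carried + + on one chromosome and br r on the other — the recessive alleles are on the same chromosome (cis / coupling).

cis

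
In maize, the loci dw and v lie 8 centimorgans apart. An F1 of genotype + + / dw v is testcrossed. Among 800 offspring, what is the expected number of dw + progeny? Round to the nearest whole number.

A map distance of 8 centimorgans corresponds to a recombination frequency of 0.080.
The F1 is + + / dw v, so dw + is a recombinant gamete class with expected frequency r/2 = 0.080/2 = 0.0400.
Expected number = 0.0400 × 800 = 32.00 ≈ 32.

32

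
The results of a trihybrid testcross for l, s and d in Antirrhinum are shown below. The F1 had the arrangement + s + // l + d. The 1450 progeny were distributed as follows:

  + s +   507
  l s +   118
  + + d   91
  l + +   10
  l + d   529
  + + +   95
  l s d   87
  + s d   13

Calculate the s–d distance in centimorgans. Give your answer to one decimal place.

14.1 centimorgans

The two rarest classes, + s d and l + +, are the double crossovers. Comparing them with the parentals, only the d allele has switched, so d is the middle locus and the order is l – d – s.
Crossovers in the d–s interval produce the single-crossover classes + + + and l s d (95 + 87 = 182) plus the double crossovers (23).
RF(d–s) = (182 + 23) / 1450 = 205/1450 = 0.1414 → 14.1 centimorgans.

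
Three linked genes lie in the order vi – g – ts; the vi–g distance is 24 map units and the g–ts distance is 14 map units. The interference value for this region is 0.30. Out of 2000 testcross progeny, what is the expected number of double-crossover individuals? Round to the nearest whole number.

Map distances give recombination frequencies of 0.240 and 0.140 for the two intervals.
With interference 0.30 (so coincidence = 0.70), expected double-crossover frequency = 0.240 × 0.140 × 0.70 = 0.02352.
Expected number = 0.02352 × 2000 = 47.04 ≈ 47.

47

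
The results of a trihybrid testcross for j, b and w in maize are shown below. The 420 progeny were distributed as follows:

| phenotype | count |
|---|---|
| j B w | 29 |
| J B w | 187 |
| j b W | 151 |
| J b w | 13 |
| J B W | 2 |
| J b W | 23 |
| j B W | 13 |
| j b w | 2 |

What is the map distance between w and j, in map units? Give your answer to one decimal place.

The two most frequent reciprocal classes, j b W and J B w, are the parental types, so the F1 was j b W / J B w.
The two rarest classes, j b w and J B W, are the double crossovers. Comparing them with the parentals, only the w allele has switched, so w is the middle locus and the order is j – w – b.
Crossovers in the j–w interval produce the single-crossover classes J b W and j B w (23 + 29 = 52) plus the double crossovers (4).
RF(j–w) = (52 + 4) / 420 = 56/420 = 0.1333 → 13.3 map units.

13.3 map units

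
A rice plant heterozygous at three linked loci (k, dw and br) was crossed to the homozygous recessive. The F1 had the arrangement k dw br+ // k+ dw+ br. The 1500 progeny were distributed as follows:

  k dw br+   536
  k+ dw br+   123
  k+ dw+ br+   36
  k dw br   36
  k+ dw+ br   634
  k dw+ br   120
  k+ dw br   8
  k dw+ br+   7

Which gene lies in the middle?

The two rarest classes, k dw+ br+ and k+ dw br, are the double crossovers. Comparing them with the parentals, only the dw allele has switched, so dw is the middle locus and the order is k – dw – br.

dw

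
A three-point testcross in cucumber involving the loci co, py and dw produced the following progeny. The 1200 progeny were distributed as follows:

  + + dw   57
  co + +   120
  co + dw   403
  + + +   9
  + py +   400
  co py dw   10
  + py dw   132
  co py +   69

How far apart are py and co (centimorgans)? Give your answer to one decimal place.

The two most frequent reciprocal classes, co + dw and + py +, are the parental types, so the F1 was co + dw / + py +.
The two rarest classes, co py dw and + + +, are the double crossovers. Comparing them with the parentals, only the py allele has switched, so py is the middle locus and the order is co – py – dw.
Crossovers in the co–py interval produce the single-crossover classes + + dw and co py + (57 + 69 = 126) plus the double crossovers (19).
RF(co–py) = (126 + 19) / 1200 = 145/1200 = 0.1208 → 12.1 centimorgans.

12.1 centimorgans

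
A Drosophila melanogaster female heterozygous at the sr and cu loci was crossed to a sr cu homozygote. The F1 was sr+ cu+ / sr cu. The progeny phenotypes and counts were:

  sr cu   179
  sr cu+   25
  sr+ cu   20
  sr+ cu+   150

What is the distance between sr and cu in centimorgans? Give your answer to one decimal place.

The recombinant classes are sr+ cu and sr cu+: 20 + 25 = 45.
Recombination frequency = 45/374 = 0.1203 ≈ 12.0%, i.e. 12.0 centimorgans.

12.0 centimorgans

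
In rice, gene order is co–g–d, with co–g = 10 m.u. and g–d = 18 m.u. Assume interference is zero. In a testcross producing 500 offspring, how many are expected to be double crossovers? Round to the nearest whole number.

Map distances give recombination frequencies of 0.100 and 0.180 for the two intervals.
With no interference, expected double-crossover frequency = 0.100 × 0.180 = 0.01800.
Expected number = 0.01800 × 500 = 9.00 ≈ 9.

9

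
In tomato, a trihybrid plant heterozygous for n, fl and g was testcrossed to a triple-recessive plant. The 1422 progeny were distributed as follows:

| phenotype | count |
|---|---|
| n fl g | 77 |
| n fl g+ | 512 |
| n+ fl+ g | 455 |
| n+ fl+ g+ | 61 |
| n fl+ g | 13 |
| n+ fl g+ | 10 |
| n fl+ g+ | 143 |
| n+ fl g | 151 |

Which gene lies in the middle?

n

The two most frequent reciprocal classes, n+ fl+ g and n fl g+, are the parental types, so the F1 was n+ fl+ g / n fl g+.
The two rarest classes, n fl+ g and n+ fl g+, are the double crossovers. Comparing them with the parentals, only the n allele has switched, so n is the middle locus and the order is fl – n – g.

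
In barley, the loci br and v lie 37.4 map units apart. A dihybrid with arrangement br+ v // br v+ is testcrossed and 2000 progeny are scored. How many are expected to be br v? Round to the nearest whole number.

A map distance of 37.4 map units corresponds to a recombination frequency of 0.374.
The F1 is br+ v / br v+, so br v is a recombinant gamete class with expected frequency r/2 = 0.374/2 = 0.1870.
Expected number = 0.1870 × 2000 = 374.00 ≈ 374.

374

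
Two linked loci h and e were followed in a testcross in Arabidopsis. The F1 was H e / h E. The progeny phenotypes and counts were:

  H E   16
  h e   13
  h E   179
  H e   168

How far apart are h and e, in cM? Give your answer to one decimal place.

The recombinant classes are H E and h e: 16 + 13 = 29.
Recombination frequency = 29/376 = 0.0771 ≈ 7.7%, i.e. 7.7 cM.

7.7 cM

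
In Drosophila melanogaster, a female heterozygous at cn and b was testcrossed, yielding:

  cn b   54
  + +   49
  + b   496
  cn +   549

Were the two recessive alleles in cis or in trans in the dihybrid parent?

The two most frequent classes are + b (496) and cn + (549); these are the parental (non-recombinant) types.
So the F1 carried + b on one chromosome and cn + on the other — the recessive alleles are on opposite chromosomes (trans / repulsion).

trans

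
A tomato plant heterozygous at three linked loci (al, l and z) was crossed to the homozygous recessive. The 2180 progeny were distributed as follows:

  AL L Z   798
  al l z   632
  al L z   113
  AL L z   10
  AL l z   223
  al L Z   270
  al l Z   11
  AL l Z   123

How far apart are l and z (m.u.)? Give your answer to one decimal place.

11.8 m.u.

The two most frequent reciprocal classes, al l z and AL L Z, are the parental types, so the F1 was al l z / AL L Z.
The two rarest classes, al l Z and AL L z, are the double crossovers. Comparing them with the parentals, only the z allele has switched, so z is the middle locus and the order is l – z – al.
Crossovers in the l–z interval produce the single-crossover classes al L z and AL l Z (113 + 123 = 236) plus the double crossovers (21).
RF(l–z) = (236 + 21) / 2180 = 257/2180 = 0.1179 → 11.8 m.u.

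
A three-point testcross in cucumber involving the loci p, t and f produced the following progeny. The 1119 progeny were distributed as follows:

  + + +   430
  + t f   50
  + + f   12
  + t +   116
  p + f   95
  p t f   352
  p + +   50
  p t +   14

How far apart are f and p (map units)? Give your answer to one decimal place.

The two most frequent reciprocal classes, + + + and p t f, are the parental types, so the F1 was + + + / p t f.
The two rarest classes, + + f and p t +, are the double crossovers. Comparing them with the parentals, only the f allele has switched, so f is the middle locus and the order is t – f – p.
Crossovers in the f–p interval produce the single-crossover classes p + + and + t f (50 + 50 = 100) plus the double crossovers (26).
RF(f–p) = (100 + 26) / 1119 = 126/1119 = 0.1126 → 11.3 map units.

11.3 map units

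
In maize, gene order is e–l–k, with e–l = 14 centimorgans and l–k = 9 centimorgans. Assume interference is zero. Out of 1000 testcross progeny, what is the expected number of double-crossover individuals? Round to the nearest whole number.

Map distances give recombination frequencies of 0.140 and 0.090 for the two intervals.
With no interference, expected double-crossover frequency = 0.140 × 0.090 = 0.01260.
Expected number = 0.01260 × 1000 = 12.60 ≈ 13.

13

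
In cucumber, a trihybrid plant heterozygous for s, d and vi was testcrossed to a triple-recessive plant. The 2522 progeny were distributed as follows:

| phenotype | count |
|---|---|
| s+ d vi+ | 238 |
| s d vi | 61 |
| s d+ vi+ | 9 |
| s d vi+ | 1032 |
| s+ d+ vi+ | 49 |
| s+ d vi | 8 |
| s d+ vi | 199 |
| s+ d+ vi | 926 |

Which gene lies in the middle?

The two most frequent reciprocal classes, s+ d+ vi and s d vi+, are the parental types, so the F1 was s+ d+ vi / s d vi+.
The two rarest classes, s+ d vi and s d+ vi+, are the double crossovers. Comparing them with the parentals, only the d allele has switched, so d is the middle locus and the order is vi – d – s.

d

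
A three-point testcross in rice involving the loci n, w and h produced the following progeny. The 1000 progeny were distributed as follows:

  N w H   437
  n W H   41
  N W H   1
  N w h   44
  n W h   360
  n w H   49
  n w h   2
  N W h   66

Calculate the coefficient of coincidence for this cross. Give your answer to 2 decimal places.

The two most frequent reciprocal classes, N w H and n W h, are the parental types, so the F1 was N w H / n W h.
The two rarest classes, N W H and n w h, are the double crossovers. Comparing them with the parentals, only the w allele has switched, so w is the middle locus and the order is n – w – h.
n–w: (115 + 3)/1000 = 0.1180; w–h: (85 + 3)/1000 = 0.0880.
Expected DCO frequency = 0.1180 × 0.0880 ≈ 0.01038; observed = 3/1000 ≈ 0.00300.
Coefficient of coincidence = 0.00300/0.01038 ≈ 0.29.

0.29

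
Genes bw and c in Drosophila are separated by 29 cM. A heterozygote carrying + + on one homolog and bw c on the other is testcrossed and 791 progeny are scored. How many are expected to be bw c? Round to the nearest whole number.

A map distance of 29 cM corresponds to a recombination frequency of 0.290.
The F1 is + + / bw c, so bw c is a parental gamete class with expected frequency (1 − r)/2 = 0.710/2 = 0.3550.
Expected number = 0.3550 × 791 = 280.81 ≈ 281.

281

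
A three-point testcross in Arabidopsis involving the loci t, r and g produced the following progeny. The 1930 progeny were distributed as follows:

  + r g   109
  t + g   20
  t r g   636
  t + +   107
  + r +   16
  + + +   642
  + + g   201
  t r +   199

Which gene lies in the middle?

r

The two most frequent reciprocal classes, + + + and t r g, are the parental types, so the F1 was + + + / t r g.
The two rarest classes, + r + and t + g, are the double crossovers. Comparing them with the parentals, only the r allele has switched, so r is the middle locus and the order is g – r – t.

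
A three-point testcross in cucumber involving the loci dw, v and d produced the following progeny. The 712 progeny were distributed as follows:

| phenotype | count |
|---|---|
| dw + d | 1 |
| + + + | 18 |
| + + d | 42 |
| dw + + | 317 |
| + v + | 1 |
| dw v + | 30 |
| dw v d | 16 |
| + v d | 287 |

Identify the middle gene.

d

The two most frequent reciprocal classes, dw + + and + v d, are the parental types, so the F1 was dw + + / + v d.
The two rarest classes, dw + d and + v +, are the double crossovers. Comparing them with the parentals, only the d allele has switched, so d is the middle locus and the order is dw – d – v.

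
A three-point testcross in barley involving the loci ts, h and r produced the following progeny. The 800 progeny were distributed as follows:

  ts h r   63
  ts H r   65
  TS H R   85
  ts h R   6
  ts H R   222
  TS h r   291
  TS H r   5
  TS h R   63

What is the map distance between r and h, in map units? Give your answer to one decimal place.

17.4 map units

The two most frequent reciprocal classes, TS h r and ts H R, are the parental types, so the F1 was TS h r / ts H R.
The two rarest classes, TS H r and ts h R, are the double crossovers. Comparing them with the parentals, only the h allele has switched, so h is the middle locus and the order is ts – h – r.
Crossovers in the h–r interval produce the single-crossover classes TS h R and ts H r (63 + 65 = 128) plus the double crossovers (11).
RF(h–r) = (128 + 11) / 800 = 139/800 = 0.1737 → 17.4 map units.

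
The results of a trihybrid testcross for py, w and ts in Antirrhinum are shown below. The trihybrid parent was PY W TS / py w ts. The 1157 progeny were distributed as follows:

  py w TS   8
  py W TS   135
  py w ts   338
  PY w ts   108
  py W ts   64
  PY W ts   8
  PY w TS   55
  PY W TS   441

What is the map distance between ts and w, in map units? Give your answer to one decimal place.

The two rarest classes, PY W ts and py w TS, are the double crossovers. Comparing them with the parentals, only the ts allele has switched, so ts is the middle locus and the order is py – ts – w.
Crossovers in the ts–w interval produce the single-crossover classes PY w TS and py W ts (55 + 64 = 119) plus the double crossovers (16).
RF(ts–w) = (119 + 16) / 1157 = 135/1157 = 0.1167 → 11.7 map units.

11.7 map units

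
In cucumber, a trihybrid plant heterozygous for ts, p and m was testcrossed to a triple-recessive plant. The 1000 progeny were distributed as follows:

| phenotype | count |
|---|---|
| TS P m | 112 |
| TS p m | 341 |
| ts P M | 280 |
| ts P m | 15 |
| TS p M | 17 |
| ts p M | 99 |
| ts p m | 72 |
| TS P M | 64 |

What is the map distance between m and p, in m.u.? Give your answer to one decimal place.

The two most frequent reciprocal classes, ts P M and TS p m, are the parental types, so the F1 was ts P M / TS p m.
The two rarest classes, ts P m and TS p M, are the double crossovers. Comparing them with the parentals, only the m allele has switched, so m is the middle locus and the order is p – m – ts.
Crossovers in the p–m interval produce the single-crossover classes ts p M and TS P m (99 + 112 = 211) plus the double crossovers (32).
RF(p–m) = (211 + 32) / 1000 = 243/1000 = 0.2430 → 24.3 m.u.

24.3 m.u.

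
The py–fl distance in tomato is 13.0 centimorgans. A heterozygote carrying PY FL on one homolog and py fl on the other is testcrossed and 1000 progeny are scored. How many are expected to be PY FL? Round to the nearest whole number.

A map distance of 13.0 centimorgans corresponds to a recombination frequency of 0.130.
The F1 is PY FL / py fl, so PY FL is a parental gamete class with expected frequency (1 − r)/2 = 0.870/2 = 0.4350.
Expected number = 0.4350 × 1000 = 435.00 ≈ 435.

435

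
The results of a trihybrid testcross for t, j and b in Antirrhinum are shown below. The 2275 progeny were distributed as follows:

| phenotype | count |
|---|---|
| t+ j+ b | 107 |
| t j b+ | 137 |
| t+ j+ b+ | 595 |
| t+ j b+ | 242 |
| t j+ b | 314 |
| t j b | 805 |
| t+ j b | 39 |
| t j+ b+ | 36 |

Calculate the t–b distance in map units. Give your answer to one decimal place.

14.0 map units

The two most frequent reciprocal classes, t+ j+ b+ and t j b, are the parental types, so the F1 was t+ j+ b+ / t j b.
The two rarest classes, t j+ b+ and t+ j b, are the double crossovers. Comparing them with the parentals, only the t allele has switched, so t is the middle locus and the order is b – t – j.
Crossovers in the b–t interval produce the single-crossover classes t+ j+ b and t j b+ (107 + 137 = 244) plus the double crossovers (75).
RF(b–t) = (244 + 75) / 2275 = 319/2275 = 0.1402 → 14.0 map units.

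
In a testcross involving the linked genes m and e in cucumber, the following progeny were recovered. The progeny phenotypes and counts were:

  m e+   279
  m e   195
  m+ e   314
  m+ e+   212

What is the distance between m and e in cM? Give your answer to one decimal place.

40.7 cM

The two most frequent classes, m+ e (314) and m e+ (279), are the parental types, so the F1 was m+ e / m e+.
The recombinant classes are m+ e+ and m e: 212 + 195 = 407.
Recombination frequency = 407/1000 = 0.4070 ≈ 40.7%, i.e. 40.7 cM.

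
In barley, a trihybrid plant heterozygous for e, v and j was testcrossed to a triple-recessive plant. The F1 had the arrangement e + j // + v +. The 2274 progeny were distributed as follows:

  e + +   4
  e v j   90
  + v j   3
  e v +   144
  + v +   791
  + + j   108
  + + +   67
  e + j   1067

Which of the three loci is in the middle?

j

The two rarest classes, e + + and + v j, are the double crossovers. Comparing them with the parentals, only the j allele has switched, so j is the middle locus and the order is e – j – v.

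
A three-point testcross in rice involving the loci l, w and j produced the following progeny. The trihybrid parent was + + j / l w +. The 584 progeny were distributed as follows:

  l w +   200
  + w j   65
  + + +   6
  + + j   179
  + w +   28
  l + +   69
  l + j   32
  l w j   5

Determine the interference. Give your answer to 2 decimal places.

The two rarest classes, + + + and l w j, are the double crossovers. Comparing them with the parentals, only the j allele has switched, so j is the middle locus and the order is l – j – w.
l–j: (60 + 11)/584 = 0.1216; j–w: (134 + 11)/584 = 0.2483.
Expected DCO frequency = 0.1216 × 0.2483 ≈ 0.03019; observed = 11/584 ≈ 0.01884.
Coefficient of coincidence = 0.01884/0.03019 ≈ 0.62; interference = 1 − 0.62 = 0.38.

0.38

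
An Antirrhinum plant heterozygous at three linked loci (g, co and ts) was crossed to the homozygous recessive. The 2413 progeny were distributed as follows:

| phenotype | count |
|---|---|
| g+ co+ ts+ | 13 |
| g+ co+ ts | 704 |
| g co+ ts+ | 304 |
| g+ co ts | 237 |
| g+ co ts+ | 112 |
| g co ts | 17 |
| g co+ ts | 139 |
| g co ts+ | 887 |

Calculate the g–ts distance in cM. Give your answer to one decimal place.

The two most frequent reciprocal classes, g co ts+ and g+ co+ ts, are the parental types, so the F1 was g co ts+ / g+ co+ ts.
The two rarest classes, g co ts and g+ co+ ts+, are the double crossovers. Comparing them with the parentals, only the ts allele has switched, so ts is the middle locus and the order is co – ts – g.
Crossovers in the ts–g interval produce the single-crossover classes g+ co ts+ and g co+ ts (112 + 139 = 251) plus the double crossovers (30).
RF(ts–g) = (251 + 30) / 2413 = 281/2413 = 0.1165 → 11.6 cM.

11.6 cM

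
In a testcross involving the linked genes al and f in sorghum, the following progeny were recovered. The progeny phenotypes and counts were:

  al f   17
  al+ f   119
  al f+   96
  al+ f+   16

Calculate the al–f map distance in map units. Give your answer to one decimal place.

13.3 map units

The two most frequent classes, al+ f (119) and al f+ (96), are the parental types, so the F1 was al+ f / al f+.
The recombinant classes are al+ f+ and al f: 16 + 17 = 33.
Recombination frequency = 33/248 = 0.1331 ≈ 13.3%, i.e. 13.3 map units.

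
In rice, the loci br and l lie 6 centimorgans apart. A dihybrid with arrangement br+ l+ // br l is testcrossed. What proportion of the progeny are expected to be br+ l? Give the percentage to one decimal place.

3.0%

A map distance of 6 centimorgans corresponds to a recombination frequency of 0.060.
The F1 is br+ l+ / br l, so br+ l is a recombinant gamete class with expected frequency r/2 = 0.060/2 = 0.0300.
That is 0.0300 = 3.0% of the progeny.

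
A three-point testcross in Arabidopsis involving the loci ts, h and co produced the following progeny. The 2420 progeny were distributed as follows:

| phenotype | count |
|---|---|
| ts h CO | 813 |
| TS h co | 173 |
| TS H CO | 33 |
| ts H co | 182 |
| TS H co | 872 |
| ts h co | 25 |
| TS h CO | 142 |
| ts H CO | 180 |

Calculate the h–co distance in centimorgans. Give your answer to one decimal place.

17.0 centimorgans

The two most frequent reciprocal classes, TS H co and ts h CO, are the parental types, so the F1 was TS H co / ts h CO.
The two rarest classes, TS H CO and ts h co, are the double crossovers. Comparing them with the parentals, only the co allele has switched, so co is the middle locus and the order is h – co – ts.
Crossovers in the h–co interval produce the single-crossover classes TS h co and ts H CO (173 + 180 = 353) plus the double crossovers (58).
RF(h–co) = (353 + 58) / 2420 = 411/2420 = 0.1698 → 17.0 centimorgans.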